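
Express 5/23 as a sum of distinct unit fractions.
1/5 + 1/58 + 1/6670

Greedy algorithm:
5/23: ceiling(23/5) = 5, use 1/5
2/115: ceiling(115/2) = 58, use 1/58
1/6670: ceiling(6670/1) = 6670, use 1/6670
Result: 5/23 = 1/5 + 1/58 + 1/6670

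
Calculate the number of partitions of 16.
231

p(n) counts ways to write n as a sum of positive integers (order ignored).
Euler's pentagonal recurrence: p(k) = p(k-1) + p(k-2) - p(k-5) - p(k-7) + p(k-12) + p(k-15) - ... (offsets j(3j∓1)/2, signs ++--, p(0)=1, p(<0)=0).
DP table for k = 0..15: p(0)=1, p(1)=1, p(2)=2, p(3)=3, p(4)=5, p(5)=7, p(6)=11, p(7)=15, p(8)=22, p(9)=30, p(10)=42, p(11)=56, p(12)=77, p(13)=101, p(14)=135, p(15)=176.
Final step: p(16) = p(15) + p(14) - p(11) - p(9) + p(4) + p(1)
= 176 + 135 - 56 - 30 + 5 + 1
= 231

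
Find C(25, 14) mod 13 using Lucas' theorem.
12

Using Lucas' theorem:
Write n=25 and k=14 in base 13:
n in base 13: [1, 12]
k in base 13: [1, 1]
C(25,14) mod 13 = ∏ C(n_i, k_i) mod 13
Digit binomials (mod 13): C(1,1) = 1; C(12,1) = 12
Product: 1 × 12 = 12 ≡ 12 (mod 13)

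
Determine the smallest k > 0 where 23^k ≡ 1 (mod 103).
17

103 is prime, so ord(23) divides φ(103) = 102.
Divisors of 102: 1, 2, 3, 6, 17, 34, 51, 102.
Repeated squaring: 23^1 ≡ 23, 23^2 ≡ 14, 23^4 ≡ 93, 23^8 ≡ 100, 23^16 ≡ 9, 23^32 ≡ 81, 23^64 ≡ 72 (mod 103).
Test 23^d mod 103 for each divisor d in increasing order:
23^1 ≡ 23
23^2 ≡ 14
23^3 = 23^2·23^1 ≡ 13
23^6 = 23^4·23^2 ≡ 66
23^17 = 23^16·23^1 ≡ 1  ← first divisor giving 1
The order is 17.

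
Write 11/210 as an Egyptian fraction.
1/20 + 1/420

Greedy algorithm:
11/210: ceiling(210/11) = 20, use 1/20
1/420: ceiling(420/1) = 420, use 1/420
Result: 11/210 = 1/20 + 1/420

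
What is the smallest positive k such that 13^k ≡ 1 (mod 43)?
21

43 is prime, so ord(13) divides φ(43) = 42.
Divisors of 42: 1, 2, 3, 6, 7, 14, 21, 42.
Repeated squaring: 13^1 ≡ 13, 13^2 ≡ 40, 13^4 ≡ 9, 13^8 ≡ 38, 13^16 ≡ 25, 13^32 ≡ 23 (mod 43).
Test 13^d mod 43 for each divisor d in increasing order:
13^1 ≡ 13
13^2 ≡ 40
13^3 = 13^2·13^1 ≡ 4
13^6 = 13^4·13^2 ≡ 16
13^7 = 13^4·13^2·13^1 ≡ 36
13^14 = 13^8·13^4·13^2 ≡ 6
13^21 = 13^16·13^4·13^1 ≡ 1  ← first divisor giving 1
The order is 21.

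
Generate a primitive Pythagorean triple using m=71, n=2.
(5037, 284, 5045)

Euclid's formula: a = m² - n², b = 2mn, c = m² + n²
m = 71, n = 2
a = 71² - 2² = 5041 - 4 = 5037
b = 2 × 71 × 2 = 284
c = 71² + 2² = 5041 + 4 = 5045
Verification: 5037² + 284² = 25371369 + 80656 = 25452025 = 5045² ✓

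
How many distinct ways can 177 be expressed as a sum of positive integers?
522115831195

p(n) counts ways to write n as a sum of positive integers (order ignored).
Euler's pentagonal recurrence: p(k) = p(k-1) + p(k-2) - p(k-5) - p(k-7) + p(k-12) + p(k-15) - ... (offsets j(3j∓1)/2, signs ++--, p(0)=1, p(<0)=0).
DP table for k = 0..176: p(0)=1, p(1)=1, p(2)=2, p(3)=3, p(4)=5, p(5)=7, p(6)=11, p(7)=15, p(8)=22, p(9)=30, p(10)=42, p(11)=56, p(12)=77, p(13)=101, p(14)=135, p(15)=176, p(16)=231, p(17)=297, p(18)=385, p(19)=490, p(20)=627, p(21)=792, p(22)=1002, p(23)=1255, p(24)=1575, p(25)=1958, p(26)=2436, p(27)=3010, p(28)=3718, p(29)=4565, p(30)=5604, p(31)=6842, p(32)=8349, p(33)=10143, p(34)=12310, p(35)=14883, p(36)=17977, p(37)=21637, p(38)=26015, p(39)=31185, p(40)=37338, p(41)=44583, p(42)=53174, p(43)=63261, p(44)=75175, p(45)=89134, p(46)=105558, p(47)=124754, p(48)=147273, p(49)=173525, p(50)=204226, p(51)=239943, p(52)=281589, p(53)=329931, p(54)=386155, p(55)=451276, p(56)=526823, p(57)=614154, p(58)=715220, p(59)=831820, p(60)=966467, p(61)=1121505, p(62)=1300156, p(63)=1505499, p(64)=1741630, p(65)=2012558, p(66)=2323520, p(67)=2679689, p(68)=3087735, p(69)=3554345, p(70)=4087968, p(71)=4697205, p(72)=5392783, p(73)=6185689, p(74)=7089500, p(75)=8118264, p(76)=9289091, p(77)=10619863, p(78)=12132164, p(79)=13848650, p(80)=15796476, p(81)=18004327, p(82)=20506255, p(83)=23338469, p(84)=26543660, p(85)=30167357, p(86)=34262962, p(87)=38887673, p(88)=44108109, p(89)=49995925, p(90)=56634173, p(91)=64112359, p(92)=72533807, p(93)=82010177, p(94)=92669720, p(95)=104651419, p(96)=118114304, p(97)=133230930, p(98)=150198136, p(99)=169229875, p(100)=190569292, p(101)=214481126, p(102)=241265379, p(103)=271248950, p(104)=304801365, p(105)=342325709, p(106)=384276336, p(107)=431149389, p(108)=483502844, p(109)=541946240, p(110)=607163746, p(111)=679903203, p(112)=761002156, p(113)=851376628, p(114)=952050665, p(115)=1064144451, p(116)=1188908248, p(117)=1327710076, p(118)=1482074143, p(119)=1653668665, p(120)=1844349560, p(121)=2056148051, p(122)=2291320912, p(123)=2552338241, p(124)=2841940500, p(125)=3163127352, p(126)=3519222692, p(127)=3913864295, p(128)=4351078600, p(129)=4835271870, p(130)=5371315400, p(131)=5964539504, p(132)=6620830889, p(133)=7346629512, p(134)=8149040695, p(135)=9035836076, p(136)=10015581680, p(137)=11097645016, p(138)=12292341831, p(139)=13610949895, p(140)=15065878135, p(141)=16670689208, p(142)=18440293320, p(143)=20390982757, p(144)=22540654445, p(145)=24908858009, p(146)=27517052599, p(147)=30388671978, p(148)=33549419497, p(149)=37027355200, p(150)=40853235313, p(151)=45060624582, p(152)=49686288421, p(153)=54770336324, p(154)=60356673280, p(155)=66493182097, p(156)=73232243759, p(157)=80630964769, p(158)=88751778802, p(159)=97662728555, p(160)=107438159466, p(161)=118159068427, p(162)=129913904637, p(163)=142798995930, p(164)=156919475295, p(165)=172389800255, p(166)=189334822579, p(167)=207890420102, p(168)=228204732751, p(169)=250438925115, p(170)=274768617130, p(171)=301384802048, p(172)=330495499613, p(173)=362326859895, p(174)=397125074750, p(175)=435157697830, p(176)=476715857290.
Final step: p(177) = p(176) + p(175) - p(172) - p(170) + p(165) + p(162) - p(155) - p(151) + p(142) + p(137) - p(126) - p(120) + p(107) + p(100) - p(85) - p(77) + p(60) + p(51) - p(32) - p(22) + p(1)
= 476715857290 + 435157697830 - 330495499613 - 274768617130 + 172389800255 + 129913904637 - 66493182097 - 45060624582 + 18440293320 + 11097645016 - 3519222692 - 1844349560 + 431149389 + 190569292 - 30167357 - 10619863 + 966467 + 239943 - 8349 - 1002 + 1
= 522115831195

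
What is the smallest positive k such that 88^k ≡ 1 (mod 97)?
24

97 is prime, so ord(88) divides φ(97) = 96.
Divisors of 96: 1, 2, 3, 4, 6, 8, 12, 16, 24, 32, 48, 96.
Repeated squaring: 88^1 ≡ 88, 88^2 ≡ 81, 88^4 ≡ 62, 88^8 ≡ 61, 88^16 ≡ 35, 88^32 ≡ 61, 88^64 ≡ 35 (mod 97).
Test 88^d mod 97 for each divisor d in increasing order:
88^1 ≡ 88
88^2 ≡ 81
88^3 = 88^2·88^1 ≡ 47
88^4 ≡ 62
88^6 = 88^4·88^2 ≡ 75
88^8 ≡ 61
88^12 = 88^8·88^4 ≡ 96
88^16 ≡ 35
88^24 = 88^16·88^8 ≡ 1  ← first divisor giving 1
The order is 24.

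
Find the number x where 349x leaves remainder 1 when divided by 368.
213

gcd(349, 368) = 1, so the inverse exists.
Extended Euclidean algorithm on (368, 349):
368 = 1 × 349 + 19  ⟹  19 = (1)·368 + (-1)·349
349 = 18 × 19 + 7  ⟹  7 = (-18)·368 + (19)·349
19 = 2 × 7 + 5  ⟹  5 = (37)·368 + (-39)·349
7 = 1 × 5 + 2  ⟹  2 = (-55)·368 + (58)·349
5 = 2 × 2 + 1  ⟹  1 = (147)·368 + (-155)·349
So (-155)·349 ≡ 1 (mod 368), i.e. 349^(-1) ≡ -155 ≡ 213 (mod 368).
Check: 349 × 213 = 74337 ≡ 1 (mod 368)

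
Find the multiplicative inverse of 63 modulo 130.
97

gcd(63, 130) = 1, so the inverse exists.
Extended Euclidean algorithm on (130, 63):
130 = 2 × 63 + 4  ⟹  4 = (1)·130 + (-2)·63
63 = 15 × 4 + 3  ⟹  3 = (-15)·130 + (31)·63
4 = 1 × 3 + 1  ⟹  1 = (16)·130 + (-33)·63
So (-33)·63 ≡ 1 (mod 130), i.e. 63^(-1) ≡ -33 ≡ 97 (mod 130).
Check: 63 × 97 = 6111 ≡ 1 (mod 130)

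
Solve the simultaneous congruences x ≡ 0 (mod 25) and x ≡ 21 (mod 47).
350

Using Chinese Remainder Theorem:
M = 25 × 47 = 1175
M1 = 47, M2 = 25
y1 = 47^(-1) mod 25 = 8
y2 = 25^(-1) mod 47 = 32
x = (0×47×8 + 21×25×32) mod 1175 = 350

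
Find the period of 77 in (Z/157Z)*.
156

157 is prime, so ord(77) divides φ(157) = 156.
Divisors of 156: 1, 2, 3, 4, 6, 12, 13, 26, 39, 52, 78, 156.
Repeated squaring: 77^1 ≡ 77, 77^2 ≡ 120, 77^4 ≡ 113, 77^8 ≡ 52, 77^16 ≡ 35, 77^32 ≡ 126, 77^64 ≡ 19, 77^128 ≡ 47 (mod 157).
Test 77^d mod 157 for each divisor d in increasing order:
77^1 ≡ 77
77^2 ≡ 120
77^3 = 77^2·77^1 ≡ 134
77^4 ≡ 113
77^6 = 77^4·77^2 ≡ 58
77^12 = 77^8·77^4 ≡ 67
77^13 = 77^8·77^4·77^1 ≡ 135
77^26 = 77^16·77^8·77^2 ≡ 13
77^39 = 77^32·77^4·77^2·77^1 ≡ 28
77^52 = 77^32·77^16·77^4 ≡ 12
77^78 = 77^64·77^8·77^4·77^2 ≡ 156
77^156 = 77^128·77^16·77^8·77^4 ≡ 1  ← first divisor giving 1
The order is 156.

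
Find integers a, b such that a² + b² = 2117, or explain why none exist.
1² + 46² (a=1, b=46)

Factorization: 2117 = 29 × 73
By Fermat: n is sum of two squares iff every prime p ≡ 3 (mod 4) appears to even power.
All primes ≡ 3 (mod 4) appear to even power.
Search a = 0, 1, 2, … for 2117 - a² a perfect square: first hit at a = 1: 2117 - 1 = 2116 = 46².
2117 = 1² + 46² = 1 + 2116 ✓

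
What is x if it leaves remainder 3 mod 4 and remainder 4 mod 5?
19

Using Chinese Remainder Theorem:
M = 4 × 5 = 20
M1 = 5, M2 = 4
y1 = 5^(-1) mod 4 = 1
y2 = 4^(-1) mod 5 = 4
x = (3×5×1 + 4×4×4) mod 20 = 19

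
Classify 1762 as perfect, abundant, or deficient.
deficient

Proper divisors of 1762: sum = 1 + 2 + 881 = 884
Since 884 < 1762, 1762 is deficient.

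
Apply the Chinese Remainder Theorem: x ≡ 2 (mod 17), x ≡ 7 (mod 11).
172

Using Chinese Remainder Theorem:
M = 17 × 11 = 187
M1 = 11, M2 = 17
y1 = 11^(-1) mod 17 = 14
y2 = 17^(-1) mod 11 = 2
x = (2×11×14 + 7×17×2) mod 187 = 172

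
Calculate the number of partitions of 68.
3087735

p(n) counts ways to write n as a sum of positive integers (order ignored).
Euler's pentagonal recurrence: p(k) = p(k-1) + p(k-2) - p(k-5) - p(k-7) + p(k-12) + p(k-15) - ... (offsets j(3j∓1)/2, signs ++--, p(0)=1, p(<0)=0).
DP table for k = 0..67: p(0)=1, p(1)=1, p(2)=2, p(3)=3, p(4)=5, p(5)=7, p(6)=11, p(7)=15, p(8)=22, p(9)=30, p(10)=42, p(11)=56, p(12)=77, p(13)=101, p(14)=135, p(15)=176, p(16)=231, p(17)=297, p(18)=385, p(19)=490, p(20)=627, p(21)=792, p(22)=1002, p(23)=1255, p(24)=1575, p(25)=1958, p(26)=2436, p(27)=3010, p(28)=3718, p(29)=4565, p(30)=5604, p(31)=6842, p(32)=8349, p(33)=10143, p(34)=12310, p(35)=14883, p(36)=17977, p(37)=21637, p(38)=26015, p(39)=31185, p(40)=37338, p(41)=44583, p(42)=53174, p(43)=63261, p(44)=75175, p(45)=89134, p(46)=105558, p(47)=124754, p(48)=147273, p(49)=173525, p(50)=204226, p(51)=239943, p(52)=281589, p(53)=329931, p(54)=386155, p(55)=451276, p(56)=526823, p(57)=614154, p(58)=715220, p(59)=831820, p(60)=966467, p(61)=1121505, p(62)=1300156, p(63)=1505499, p(64)=1741630, p(65)=2012558, p(66)=2323520, p(67)=2679689.
Final step: p(68) = p(67) + p(66) - p(63) - p(61) + p(56) + p(53) - p(46) - p(42) + p(33) + p(28) - p(17) - p(11)
= 2679689 + 2323520 - 1505499 - 1121505 + 526823 + 329931 - 105558 - 53174 + 10143 + 3718 - 297 - 56
= 3087735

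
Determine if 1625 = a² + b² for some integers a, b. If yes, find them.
5² + 40² (a=5, b=40)

Factorization: 1625 = 5^3 × 13
By Fermat: n is sum of two squares iff every prime p ≡ 3 (mod 4) appears to even power.
All primes ≡ 3 (mod 4) appear to even power.
Search a = 0, 1, 2, … for 1625 - a² a perfect square: first hit at a = 5: 1625 - 25 = 1600 = 40².
1625 = 5² + 40² = 25 + 1600 ✓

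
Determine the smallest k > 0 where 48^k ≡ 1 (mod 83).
41

83 is prime, so ord(48) divides φ(83) = 82.
Divisors of 82: 1, 2, 41, 82.
Repeated squaring: 48^1 ≡ 48, 48^2 ≡ 63, 48^4 ≡ 68, 48^8 ≡ 59, 48^16 ≡ 78, 48^32 ≡ 25, 48^64 ≡ 44 (mod 83).
Test 48^d mod 83 for each divisor d in increasing order:
48^1 ≡ 48
48^2 ≡ 63
48^41 = 48^32·48^8·48^1 ≡ 1  ← first divisor giving 1
The order is 41.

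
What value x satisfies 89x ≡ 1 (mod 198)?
89

gcd(89, 198) = 1, so the inverse exists.
Extended Euclidean algorithm on (198, 89):
198 = 2 × 89 + 20  ⟹  20 = (1)·198 + (-2)·89
89 = 4 × 20 + 9  ⟹  9 = (-4)·198 + (9)·89
20 = 2 × 9 + 2  ⟹  2 = (9)·198 + (-20)·89
9 = 4 × 2 + 1  ⟹  1 = (-40)·198 + (89)·89
So (89)·89 ≡ 1 (mod 198), i.e. 89^(-1) ≡ 89 (mod 198).
Check: 89 × 89 = 7921 ≡ 1 (mod 198)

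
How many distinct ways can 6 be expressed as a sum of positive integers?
11

p(n) counts ways to write n as a sum of positive integers (order ignored).
Examples: 6; 5 + 1; 4 + 2; 4 + 1 + 1; 3 + 3; ... (11 total)
p(6) = 11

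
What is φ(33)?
20

33 = 3 × 11
φ(n) = n × ∏(1 - 1/p) for each prime p dividing n
φ(33) = 33 × (1 - 1/3) × (1 - 1/11) = 20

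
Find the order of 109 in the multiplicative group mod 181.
36

181 is prime, so ord(109) divides φ(181) = 180.
Divisors of 180: 1, 2, 3, 4, 5, 6, 9, 10, 12, 15, 18, 20, 30, 36, 45, 60, 90, 180.
Repeated squaring: 109^1 ≡ 109, 109^2 ≡ 116, 109^4 ≡ 62, 109^8 ≡ 43, 109^16 ≡ 39, 109^32 ≡ 73, 109^64 ≡ 80, 109^128 ≡ 65 (mod 181).
Test 109^d mod 181 for each divisor d in increasing order:
109^1 ≡ 109
109^2 ≡ 116
109^3 = 109^2·109^1 ≡ 155
109^4 ≡ 62
109^5 = 109^4·109^1 ≡ 61
109^6 = 109^4·109^2 ≡ 133
109^9 = 109^8·109^1 ≡ 162
109^10 = 109^8·109^2 ≡ 101
109^12 = 109^8·109^4 ≡ 132
109^15 = 109^8·109^4·109^2·109^1 ≡ 7
109^18 = 109^16·109^2 ≡ 180
109^20 = 109^16·109^4 ≡ 65
109^30 = 109^16·109^8·109^4·109^2 ≡ 49
109^36 = 109^32·109^4 ≡ 1  ← first divisor giving 1
The order is 36.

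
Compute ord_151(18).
75

151 is prime, so ord(18) divides φ(151) = 150.
Divisors of 150: 1, 2, 3, 5, 6, 10, 15, 25, 30, 50, 75, 150.
Repeated squaring: 18^1 ≡ 18, 18^2 ≡ 22, 18^4 ≡ 31, 18^8 ≡ 55, 18^16 ≡ 5, 18^32 ≡ 25, 18^64 ≡ 21, 18^128 ≡ 139 (mod 151).
Test 18^d mod 151 for each divisor d in increasing order:
18^1 ≡ 18
18^2 ≡ 22
18^3 = 18^2·18^1 ≡ 94
18^5 = 18^4·18^1 ≡ 105
18^6 = 18^4·18^2 ≡ 78
18^10 = 18^8·18^2 ≡ 2
18^15 = 18^8·18^4·18^2·18^1 ≡ 59
18^25 = 18^16·18^8·18^1 ≡ 118
18^30 = 18^16·18^8·18^4·18^2 ≡ 8
18^50 = 18^32·18^16·18^2 ≡ 32
18^75 = 18^64·18^8·18^2·18^1 ≡ 1  ← first divisor giving 1
The order is 75.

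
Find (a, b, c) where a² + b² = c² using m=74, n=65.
(1251, 9620, 9701)

Euclid's formula: a = m² - n², b = 2mn, c = m² + n²
m = 74, n = 65
a = 74² - 65² = 5476 - 4225 = 1251
b = 2 × 74 × 65 = 9620
c = 74² + 65² = 5476 + 4225 = 9701
Verification: 1251² + 9620² = 1565001 + 92544400 = 94109401 = 9701² ✓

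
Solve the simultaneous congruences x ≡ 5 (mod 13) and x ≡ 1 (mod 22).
265

Using Chinese Remainder Theorem:
M = 13 × 22 = 286
M1 = 22, M2 = 13
y1 = 22^(-1) mod 13 = 3
y2 = 13^(-1) mod 22 = 17
x = (5×22×3 + 1×13×17) mod 286 = 265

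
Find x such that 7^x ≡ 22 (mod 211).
187

Baby-step giant-step with step n = ⌈√211⌉ = 15.
Baby steps 7^j mod 211 (j:value) for j=0..14: 0:1, 1:7, 2:49, 3:132, 4:80, 5:138, 6:122, 7:10, 8:70, 9:68, 10:54, 11:167, 12:114, 13:165, 14:100.
Giant-step multiplier: 7^(-15) ≡ 7^(210-15) = 7^195 ≡ 63 (mod 211).
Giant steps γ_i = 22·63^i mod 211: γ_0=22, γ_1=120, γ_2=175, γ_3=53, γ_4=174, γ_5=201, γ_6=3, γ_7=189, γ_8=91, γ_9=36, γ_10=158, γ_11=37, γ_12=10 (in table at j=7).
x = i·n + j = 12·15 + 7 = 187.
Check: 7^187 ≡ 22 (mod 211).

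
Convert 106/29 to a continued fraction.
[3; 1, 1, 1, 9]

Euclidean algorithm steps:
106 = 3 × 29 + 19
29 = 1 × 19 + 10
19 = 1 × 10 + 9
10 = 1 × 9 + 1
9 = 9 × 1 + 0
Continued fraction: [3; 1, 1, 1, 9]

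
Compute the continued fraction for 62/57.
[1; 11, 2, 2]

Euclidean algorithm steps:
62 = 1 × 57 + 5
57 = 11 × 5 + 2
5 = 2 × 2 + 1
2 = 2 × 1 + 0
Continued fraction: [1; 11, 2, 2]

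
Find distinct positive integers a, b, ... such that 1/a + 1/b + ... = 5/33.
1/7 + 1/116 + 1/26796

Greedy algorithm:
5/33: ceiling(33/5) = 7, use 1/7
2/231: ceiling(231/2) = 116, use 1/116
1/26796: ceiling(26796/1) = 26796, use 1/26796
Result: 5/33 = 1/7 + 1/116 + 1/26796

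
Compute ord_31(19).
15

31 is prime, so ord(19) divides φ(31) = 30.
Divisors of 30: 1, 2, 3, 5, 6, 10, 15, 30.
Repeated squaring: 19^1 ≡ 19, 19^2 ≡ 20, 19^4 ≡ 28, 19^8 ≡ 9, 19^16 ≡ 19 (mod 31).
Test 19^d mod 31 for each divisor d in increasing order:
19^1 ≡ 19
19^2 ≡ 20
19^3 = 19^2·19^1 ≡ 8
19^5 = 19^4·19^1 ≡ 5
19^6 = 19^4·19^2 ≡ 2
19^10 = 19^8·19^2 ≡ 25
19^15 = 19^8·19^4·19^2·19^1 ≡ 1  ← first divisor giving 1
The order is 15.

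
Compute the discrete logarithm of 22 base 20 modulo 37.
7

Baby-step giant-step with step n = ⌈√37⌉ = 7.
Baby steps 20^j mod 37 (j:value) for j=0..6: 0:1, 1:20, 2:30, 3:8, 4:12, 5:18, 6:27.
Giant-step multiplier: 20^(-7) ≡ 20^(36-7) = 20^29 ≡ 32 (mod 37).
Giant steps γ_i = 22·32^i mod 37: γ_0=22, γ_1=1 (in table at j=0).
x = i·n + j = 1·7 + 0 = 7.
Check: 20^7 ≡ 22 (mod 37).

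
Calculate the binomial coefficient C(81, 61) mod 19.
1

Using Lucas' theorem:
Write n=81 and k=61 in base 19:
n in base 19: [4, 5]
k in base 19: [3, 4]
C(81,61) mod 19 = ∏ C(n_i, k_i) mod 19
Digit binomials (mod 19): C(4,3) = 4; C(5,4) = 5
Product: 4 × 5 = 20 ≡ 1 (mod 19)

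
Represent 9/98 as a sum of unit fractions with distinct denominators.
1/11 + 1/1078

Greedy algorithm:
9/98: ceiling(98/9) = 11, use 1/11
1/1078: ceiling(1078/1) = 1078, use 1/1078
Result: 9/98 = 1/11 + 1/1078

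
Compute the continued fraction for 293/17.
[17; 4, 4]

Euclidean algorithm steps:
293 = 17 × 17 + 4
17 = 4 × 4 + 1
4 = 4 × 1 + 0
Continued fraction: [17; 4, 4]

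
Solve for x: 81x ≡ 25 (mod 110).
x ≡ 75 (mod 110)

gcd(81, 110) = 1, which divides 25, so solutions exist.
Find 81^(-1) mod 110 by the extended Euclidean algorithm:
110 = 1 × 81 + 29  ⟹  29 = (1)·110 + (-1)·81
81 = 2 × 29 + 23  ⟹  23 = (-2)·110 + (3)·81
29 = 1 × 23 + 6  ⟹  6 = (3)·110 + (-4)·81
23 = 3 × 6 + 5  ⟹  5 = (-11)·110 + (15)·81
6 = 1 × 5 + 1  ⟹  1 = (14)·110 + (-19)·81
So (-19)·81 ≡ 1 (mod 110), i.e. 81^(-1) ≡ -19 ≡ 91 (mod 110).
x ≡ 91 × 25 = 2275 ≡ 75 (mod 110).
Check: 81 × 75 = 6075 ≡ 25 (mod 110).
Unique solution: x ≡ 75 (mod 110)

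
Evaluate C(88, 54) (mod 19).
0

Using Lucas' theorem:
Write n=88 and k=54 in base 19:
n in base 19: [4, 12]
k in base 19: [2, 16]
C(88,54) mod 19 = ∏ C(n_i, k_i) mod 19
Digit binomials (mod 19): C(4,2) = 6; C(12,16) = 0 (k_i > n_i)
Product: 6 × 0 = 0 ≡ 0 (mod 19)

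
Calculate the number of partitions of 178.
571701605655

p(n) counts ways to write n as a sum of positive integers (order ignored).
Euler's pentagonal recurrence: p(k) = p(k-1) + p(k-2) - p(k-5) - p(k-7) + p(k-12) + p(k-15) - ... (offsets j(3j∓1)/2, signs ++--, p(0)=1, p(<0)=0).
DP table for k = 0..177: p(0)=1, p(1)=1, p(2)=2, p(3)=3, p(4)=5, p(5)=7, p(6)=11, p(7)=15, p(8)=22, p(9)=30, p(10)=42, p(11)=56, p(12)=77, p(13)=101, p(14)=135, p(15)=176, p(16)=231, p(17)=297, p(18)=385, p(19)=490, p(20)=627, p(21)=792, p(22)=1002, p(23)=1255, p(24)=1575, p(25)=1958, p(26)=2436, p(27)=3010, p(28)=3718, p(29)=4565, p(30)=5604, p(31)=6842, p(32)=8349, p(33)=10143, p(34)=12310, p(35)=14883, p(36)=17977, p(37)=21637, p(38)=26015, p(39)=31185, p(40)=37338, p(41)=44583, p(42)=53174, p(43)=63261, p(44)=75175, p(45)=89134, p(46)=105558, p(47)=124754, p(48)=147273, p(49)=173525, p(50)=204226, p(51)=239943, p(52)=281589, p(53)=329931, p(54)=386155, p(55)=451276, p(56)=526823, p(57)=614154, p(58)=715220, p(59)=831820, p(60)=966467, p(61)=1121505, p(62)=1300156, p(63)=1505499, p(64)=1741630, p(65)=2012558, p(66)=2323520, p(67)=2679689, p(68)=3087735, p(69)=3554345, p(70)=4087968, p(71)=4697205, p(72)=5392783, p(73)=6185689, p(74)=7089500, p(75)=8118264, p(76)=9289091, p(77)=10619863, p(78)=12132164, p(79)=13848650, p(80)=15796476, p(81)=18004327, p(82)=20506255, p(83)=23338469, p(84)=26543660, p(85)=30167357, p(86)=34262962, p(87)=38887673, p(88)=44108109, p(89)=49995925, p(90)=56634173, p(91)=64112359, p(92)=72533807, p(93)=82010177, p(94)=92669720, p(95)=104651419, p(96)=118114304, p(97)=133230930, p(98)=150198136, p(99)=169229875, p(100)=190569292, p(101)=214481126, p(102)=241265379, p(103)=271248950, p(104)=304801365, p(105)=342325709, p(106)=384276336, p(107)=431149389, p(108)=483502844, p(109)=541946240, p(110)=607163746, p(111)=679903203, p(112)=761002156, p(113)=851376628, p(114)=952050665, p(115)=1064144451, p(116)=1188908248, p(117)=1327710076, p(118)=1482074143, p(119)=1653668665, p(120)=1844349560, p(121)=2056148051, p(122)=2291320912, p(123)=2552338241, p(124)=2841940500, p(125)=3163127352, p(126)=3519222692, p(127)=3913864295, p(128)=4351078600, p(129)=4835271870, p(130)=5371315400, p(131)=5964539504, p(132)=6620830889, p(133)=7346629512, p(134)=8149040695, p(135)=9035836076, p(136)=10015581680, p(137)=11097645016, p(138)=12292341831, p(139)=13610949895, p(140)=15065878135, p(141)=16670689208, p(142)=18440293320, p(143)=20390982757, p(144)=22540654445, p(145)=24908858009, p(146)=27517052599, p(147)=30388671978, p(148)=33549419497, p(149)=37027355200, p(150)=40853235313, p(151)=45060624582, p(152)=49686288421, p(153)=54770336324, p(154)=60356673280, p(155)=66493182097, p(156)=73232243759, p(157)=80630964769, p(158)=88751778802, p(159)=97662728555, p(160)=107438159466, p(161)=118159068427, p(162)=129913904637, p(163)=142798995930, p(164)=156919475295, p(165)=172389800255, p(166)=189334822579, p(167)=207890420102, p(168)=228204732751, p(169)=250438925115, p(170)=274768617130, p(171)=301384802048, p(172)=330495499613, p(173)=362326859895, p(174)=397125074750, p(175)=435157697830, p(176)=476715857290, p(177)=522115831195.
Final step: p(178) = p(177) + p(176) - p(173) - p(171) + p(166) + p(163) - p(156) - p(152) + p(143) + p(138) - p(127) - p(121) + p(108) + p(101) - p(86) - p(78) + p(61) + p(52) - p(33) - p(23) + p(2)
= 522115831195 + 476715857290 - 362326859895 - 301384802048 + 189334822579 + 142798995930 - 73232243759 - 49686288421 + 20390982757 + 12292341831 - 3913864295 - 2056148051 + 483502844 + 214481126 - 34262962 - 12132164 + 1121505 + 281589 - 10143 - 1255 + 2
= 571701605655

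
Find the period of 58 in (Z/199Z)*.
9

199 is prime, so ord(58) divides φ(199) = 198.
Divisors of 198: 1, 2, 3, 6, 9, 11, 18, 22, 33, 66, 99, 198.
Repeated squaring: 58^1 ≡ 58, 58^2 ≡ 180, 58^4 ≡ 162, 58^8 ≡ 175, 58^16 ≡ 178, 58^32 ≡ 43, 58^64 ≡ 58, 58^128 ≡ 180 (mod 199).
Test 58^d mod 199 for each divisor d in increasing order:
58^1 ≡ 58
58^2 ≡ 180
58^3 = 58^2·58^1 ≡ 92
58^6 = 58^4·58^2 ≡ 106
58^9 = 58^8·58^1 ≡ 1  ← first divisor giving 1
The order is 9.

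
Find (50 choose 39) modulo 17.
16

Using Lucas' theorem:
Write n=50 and k=39 in base 17:
n in base 17: [2, 16]
k in base 17: [2, 5]
C(50,39) mod 17 = ∏ C(n_i, k_i) mod 17
Digit binomials (mod 17): C(2,2) = 1; C(16,5) = 4368 ≡ 16
Product: 1 × 16 = 16 ≡ 16 (mod 17)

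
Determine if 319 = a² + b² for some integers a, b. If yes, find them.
Not possible

Factorization: 319 = 11 × 29
By Fermat: n is sum of two squares iff every prime p ≡ 3 (mod 4) appears to even power.
Prime(s) ≡ 3 (mod 4) with odd exponent: [(11, 1)]
Therefore 319 cannot be expressed as a² + b².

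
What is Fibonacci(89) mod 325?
239

Matrix identity: Q^n = [[F_(n+1), F_n], [F_n, F_(n-1)]] with Q = [[1,1],[1,0]].
n = 89 = 1011001₂. Square-and-multiply, entries mod 325:
Q^1 = [[1,1],[1,0]]
Q^2 = (Q^1)² = [[2,1],[1,1]]
Q^5 = (Q^2)²·Q = [[8,5],[5,3]]
Q^11 = (Q^5)²·Q = [[144,89],[89,55]]
Q^22 = (Q^11)² = [[57,161],[161,221]]
Q^44 = (Q^22)² = [[245,233],[233,12]]
Q^89 = (Q^44)²·Q = [[320,239],[239,81]]
F_89 mod 325 = Q^89[0][1] = 239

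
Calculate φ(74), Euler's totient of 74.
36

74 = 2 × 37
φ(n) = n × ∏(1 - 1/p) for each prime p dividing n
φ(74) = 74 × (1 - 1/2) × (1 - 1/37) = 36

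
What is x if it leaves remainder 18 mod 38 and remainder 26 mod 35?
1006

Using Chinese Remainder Theorem:
M = 38 × 35 = 1330
M1 = 35, M2 = 38
y1 = 35^(-1) mod 38 = 25
y2 = 38^(-1) mod 35 = 12
x = (18×35×25 + 26×38×12) mod 1330 = 1006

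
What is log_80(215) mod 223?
3

Baby-step giant-step with step n = ⌈√223⌉ = 15.
Baby steps 80^j mod 223 (j:value) for j=0..14: 0:1, 1:80, 2:156, 3:215, 4:29, 5:90, 6:64, 7:214, 8:172, 9:157, 10:72, 11:185, 12:82, 13:93, 14:81.
h = 215 is already in the table at j=3, so x = 3.
Check: 80^3 ≡ 215 (mod 223).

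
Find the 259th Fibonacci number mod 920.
501

Matrix identity: Q^n = [[F_(n+1), F_n], [F_n, F_(n-1)]] with Q = [[1,1],[1,0]].
n = 259 = 100000011₂. Square-and-multiply, entries mod 920:
Q^1 = [[1,1],[1,0]]
Q^2 = (Q^1)² = [[2,1],[1,1]]
Q^4 = (Q^2)² = [[5,3],[3,2]]
Q^8 = (Q^4)² = [[34,21],[21,13]]
Q^16 = (Q^8)² = [[677,67],[67,610]]
Q^32 = (Q^16)² = [[58,669],[669,309]]
Q^64 = (Q^32)² = [[125,803],[803,242]]
Q^129 = (Q^64)²·Q = [[175,794],[794,301]]
Q^259 = (Q^129)²·Q = [[325,501],[501,744]]
F_259 mod 920 = Q^259[0][1] = 501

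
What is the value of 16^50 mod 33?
1

Repeated squaring. Binary of 50 = 110010.
16^1 ≡ 16 (mod 33); 16^2 ≡ 25 (mod 33); 16^4 ≡ 31 (mod 33); 16^8 ≡ 4 (mod 33); 16^16 ≡ 16 (mod 33); 16^32 ≡ 25 (mod 33)
16^50 = 16^2 × 16^16 × 16^32 ≡ 1 (mod 33)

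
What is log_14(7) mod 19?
6

Baby-step giant-step with step n = ⌈√19⌉ = 5.
Baby steps 14^j mod 19 (j:value) for j=0..4: 0:1, 1:14, 2:6, 3:8, 4:17.
Giant-step multiplier: 14^(-5) ≡ 14^(18-5) = 14^13 ≡ 2 (mod 19).
Giant steps γ_i = 7·2^i mod 19: γ_0=7, γ_1=14 (in table at j=1).
x = i·n + j = 1·5 + 1 = 6.
Check: 14^6 ≡ 7 (mod 19).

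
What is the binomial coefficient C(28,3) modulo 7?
0

Using Lucas' theorem:
Write n=28 and k=3 in base 7:
n in base 7: [4, 0]
k in base 7: [0, 3]
C(28,3) mod 7 = ∏ C(n_i, k_i) mod 7
Digit binomials (mod 7): C(4,0) = 1; C(0,3) = 0 (k_i > n_i)
Product: 1 × 0 = 0 ≡ 0 (mod 7)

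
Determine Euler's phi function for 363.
220

363 = 3 × 11^2
φ(n) = n × ∏(1 - 1/p) for each prime p dividing n
φ(363) = 363 × (1 - 1/3) × (1 - 1/11) = 220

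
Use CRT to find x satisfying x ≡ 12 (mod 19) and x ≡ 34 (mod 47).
316

Using Chinese Remainder Theorem:
M = 19 × 47 = 893
M1 = 47, M2 = 19
y1 = 47^(-1) mod 19 = 17
y2 = 19^(-1) mod 47 = 5
x = (12×47×17 + 34×19×5) mod 893 = 316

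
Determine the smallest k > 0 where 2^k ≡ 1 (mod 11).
10

11 is prime, so ord(2) divides φ(11) = 10.
Divisors of 10: 1, 2, 5, 10.
Repeated squaring: 2^1 ≡ 2, 2^2 ≡ 4, 2^4 ≡ 5, 2^8 ≡ 3 (mod 11).
Test 2^d mod 11 for each divisor d in increasing order:
2^1 ≡ 2
2^2 ≡ 4
2^5 = 2^4·2^1 ≡ 10
2^10 = 2^8·2^2 ≡ 1  ← first divisor giving 1
The order is 10.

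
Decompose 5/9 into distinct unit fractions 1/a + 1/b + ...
1/2 + 1/18

Greedy algorithm:
5/9: ceiling(9/5) = 2, use 1/2
1/18: ceiling(18/1) = 18, use 1/18
Result: 5/9 = 1/2 + 1/18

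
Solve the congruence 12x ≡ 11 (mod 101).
x ≡ 43 (mod 101)

gcd(12, 101) = 1, which divides 11, so solutions exist.
Find 12^(-1) mod 101 by the extended Euclidean algorithm:
101 = 8 × 12 + 5  ⟹  5 = (1)·101 + (-8)·12
12 = 2 × 5 + 2  ⟹  2 = (-2)·101 + (17)·12
5 = 2 × 2 + 1  ⟹  1 = (5)·101 + (-42)·12
So (-42)·12 ≡ 1 (mod 101), i.e. 12^(-1) ≡ -42 ≡ 59 (mod 101).
x ≡ 59 × 11 = 649 ≡ 43 (mod 101).
Check: 12 × 43 = 516 ≡ 11 (mod 101).
Unique solution: x ≡ 43 (mod 101)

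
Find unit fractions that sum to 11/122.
1/12 + 1/147 + 1/35868

Greedy algorithm:
11/122: ceiling(122/11) = 12, use 1/12
5/732: ceiling(732/5) = 147, use 1/147
1/35868: ceiling(35868/1) = 35868, use 1/35868
Result: 11/122 = 1/12 + 1/147 + 1/35868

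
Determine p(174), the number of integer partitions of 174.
397125074750

p(n) counts ways to write n as a sum of positive integers (order ignored).
Euler's pentagonal recurrence: p(k) = p(k-1) + p(k-2) - p(k-5) - p(k-7) + p(k-12) + p(k-15) - ... (offsets j(3j∓1)/2, signs ++--, p(0)=1, p(<0)=0).
DP table for k = 0..173: p(0)=1, p(1)=1, p(2)=2, p(3)=3, p(4)=5, p(5)=7, p(6)=11, p(7)=15, p(8)=22, p(9)=30, p(10)=42, p(11)=56, p(12)=77, p(13)=101, p(14)=135, p(15)=176, p(16)=231, p(17)=297, p(18)=385, p(19)=490, p(20)=627, p(21)=792, p(22)=1002, p(23)=1255, p(24)=1575, p(25)=1958, p(26)=2436, p(27)=3010, p(28)=3718, p(29)=4565, p(30)=5604, p(31)=6842, p(32)=8349, p(33)=10143, p(34)=12310, p(35)=14883, p(36)=17977, p(37)=21637, p(38)=26015, p(39)=31185, p(40)=37338, p(41)=44583, p(42)=53174, p(43)=63261, p(44)=75175, p(45)=89134, p(46)=105558, p(47)=124754, p(48)=147273, p(49)=173525, p(50)=204226, p(51)=239943, p(52)=281589, p(53)=329931, p(54)=386155, p(55)=451276, p(56)=526823, p(57)=614154, p(58)=715220, p(59)=831820, p(60)=966467, p(61)=1121505, p(62)=1300156, p(63)=1505499, p(64)=1741630, p(65)=2012558, p(66)=2323520, p(67)=2679689, p(68)=3087735, p(69)=3554345, p(70)=4087968, p(71)=4697205, p(72)=5392783, p(73)=6185689, p(74)=7089500, p(75)=8118264, p(76)=9289091, p(77)=10619863, p(78)=12132164, p(79)=13848650, p(80)=15796476, p(81)=18004327, p(82)=20506255, p(83)=23338469, p(84)=26543660, p(85)=30167357, p(86)=34262962, p(87)=38887673, p(88)=44108109, p(89)=49995925, p(90)=56634173, p(91)=64112359, p(92)=72533807, p(93)=82010177, p(94)=92669720, p(95)=104651419, p(96)=118114304, p(97)=133230930, p(98)=150198136, p(99)=169229875, p(100)=190569292, p(101)=214481126, p(102)=241265379, p(103)=271248950, p(104)=304801365, p(105)=342325709, p(106)=384276336, p(107)=431149389, p(108)=483502844, p(109)=541946240, p(110)=607163746, p(111)=679903203, p(112)=761002156, p(113)=851376628, p(114)=952050665, p(115)=1064144451, p(116)=1188908248, p(117)=1327710076, p(118)=1482074143, p(119)=1653668665, p(120)=1844349560, p(121)=2056148051, p(122)=2291320912, p(123)=2552338241, p(124)=2841940500, p(125)=3163127352, p(126)=3519222692, p(127)=3913864295, p(128)=4351078600, p(129)=4835271870, p(130)=5371315400, p(131)=5964539504, p(132)=6620830889, p(133)=7346629512, p(134)=8149040695, p(135)=9035836076, p(136)=10015581680, p(137)=11097645016, p(138)=12292341831, p(139)=13610949895, p(140)=15065878135, p(141)=16670689208, p(142)=18440293320, p(143)=20390982757, p(144)=22540654445, p(145)=24908858009, p(146)=27517052599, p(147)=30388671978, p(148)=33549419497, p(149)=37027355200, p(150)=40853235313, p(151)=45060624582, p(152)=49686288421, p(153)=54770336324, p(154)=60356673280, p(155)=66493182097, p(156)=73232243759, p(157)=80630964769, p(158)=88751778802, p(159)=97662728555, p(160)=107438159466, p(161)=118159068427, p(162)=129913904637, p(163)=142798995930, p(164)=156919475295, p(165)=172389800255, p(166)=189334822579, p(167)=207890420102, p(168)=228204732751, p(169)=250438925115, p(170)=274768617130, p(171)=301384802048, p(172)=330495499613, p(173)=362326859895.
Final step: p(174) = p(173) + p(172) - p(169) - p(167) + p(162) + p(159) - p(152) - p(148) + p(139) + p(134) - p(123) - p(117) + p(104) + p(97) - p(82) - p(74) + p(57) + p(48) - p(29) - p(19)
= 362326859895 + 330495499613 - 250438925115 - 207890420102 + 129913904637 + 97662728555 - 49686288421 - 33549419497 + 13610949895 + 8149040695 - 2552338241 - 1327710076 + 304801365 + 133230930 - 20506255 - 7089500 + 614154 + 147273 - 4565 - 490
= 397125074750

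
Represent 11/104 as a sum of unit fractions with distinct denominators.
1/10 + 1/174 + 1/45240

Greedy algorithm:
11/104: ceiling(104/11) = 10, use 1/10
3/520: ceiling(520/3) = 174, use 1/174
1/45240: ceiling(45240/1) = 45240, use 1/45240
Result: 11/104 = 1/10 + 1/174 + 1/45240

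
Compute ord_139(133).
46

139 is prime, so ord(133) divides φ(139) = 138.
Divisors of 138: 1, 2, 3, 6, 23, 46, 69, 138.
Repeated squaring: 133^1 ≡ 133, 133^2 ≡ 36, 133^4 ≡ 45, 133^8 ≡ 79, 133^16 ≡ 125, 133^32 ≡ 57, 133^64 ≡ 52, 133^128 ≡ 63 (mod 139).
Test 133^d mod 139 for each divisor d in increasing order:
133^1 ≡ 133
133^2 ≡ 36
133^3 = 133^2·133^1 ≡ 62
133^6 = 133^4·133^2 ≡ 91
133^23 = 133^16·133^4·133^2·133^1 ≡ 138
133^46 = 133^32·133^8·133^4·133^2 ≡ 1  ← first divisor giving 1
The order is 46.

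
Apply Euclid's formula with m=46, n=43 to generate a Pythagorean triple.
(267, 3956, 3965)

Euclid's formula: a = m² - n², b = 2mn, c = m² + n²
m = 46, n = 43
a = 46² - 43² = 2116 - 1849 = 267
b = 2 × 46 × 43 = 3956
c = 46² + 43² = 2116 + 1849 = 3965
Verification: 267² + 3956² = 71289 + 15649936 = 15721225 = 3965² ✓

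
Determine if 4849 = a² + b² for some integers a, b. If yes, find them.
15² + 68² (a=15, b=68)

Factorization: 4849 = 13 × 373
By Fermat: n is sum of two squares iff every prime p ≡ 3 (mod 4) appears to even power.
All primes ≡ 3 (mod 4) appear to even power.
Search a = 0, 1, 2, … for 4849 - a² a perfect square: first hit at a = 15: 4849 - 225 = 4624 = 68².
4849 = 15² + 68² = 225 + 4624 ✓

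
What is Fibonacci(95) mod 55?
5

Matrix identity: Q^n = [[F_(n+1), F_n], [F_n, F_(n-1)]] with Q = [[1,1],[1,0]].
n = 95 = 1011111₂. Square-and-multiply, entries mod 55:
Q^1 = [[1,1],[1,0]]
Q^2 = (Q^1)² = [[2,1],[1,1]]
Q^5 = (Q^2)²·Q = [[8,5],[5,3]]
Q^11 = (Q^5)²·Q = [[34,34],[34,0]]
Q^23 = (Q^11)²·Q = [[3,2],[2,1]]
Q^47 = (Q^23)²·Q = [[21,13],[13,8]]
Q^95 = (Q^47)²·Q = [[52,5],[5,47]]
F_95 mod 55 = Q^95[0][1] = 5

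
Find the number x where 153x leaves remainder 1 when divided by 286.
43

gcd(153, 286) = 1, so the inverse exists.
Extended Euclidean algorithm on (286, 153):
286 = 1 × 153 + 133  ⟹  133 = (1)·286 + (-1)·153
153 = 1 × 133 + 20  ⟹  20 = (-1)·286 + (2)·153
133 = 6 × 20 + 13  ⟹  13 = (7)·286 + (-13)·153
20 = 1 × 13 + 7  ⟹  7 = (-8)·286 + (15)·153
13 = 1 × 7 + 6  ⟹  6 = (15)·286 + (-28)·153
7 = 1 × 6 + 1  ⟹  1 = (-23)·286 + (43)·153
So (43)·153 ≡ 1 (mod 286), i.e. 153^(-1) ≡ 43 (mod 286).
Check: 153 × 43 = 6579 ≡ 1 (mod 286)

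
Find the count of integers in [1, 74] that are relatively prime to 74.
36

74 = 2 × 37
φ(n) = n × ∏(1 - 1/p) for each prime p dividing n
φ(74) = 74 × (1 - 1/2) × (1 - 1/37) = 36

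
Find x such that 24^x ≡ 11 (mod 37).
6

Baby-step giant-step with step n = ⌈√37⌉ = 7.
Baby steps 24^j mod 37 (j:value) for j=0..6: 0:1, 1:24, 2:21, 3:23, 4:34, 5:2, 6:11.
h = 11 is already in the table at j=6, so x = 6.
Check: 24^6 ≡ 11 (mod 37).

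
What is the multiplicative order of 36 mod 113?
56

113 is prime, so ord(36) divides φ(113) = 112.
Divisors of 112: 1, 2, 4, 7, 8, 14, 16, 28, 56, 112.
Repeated squaring: 36^1 ≡ 36, 36^2 ≡ 53, 36^4 ≡ 97, 36^8 ≡ 30, 36^16 ≡ 109, 36^32 ≡ 16, 36^64 ≡ 30 (mod 113).
Test 36^d mod 113 for each divisor d in increasing order:
36^1 ≡ 36
36^2 ≡ 53
36^4 ≡ 97
36^7 = 36^4·36^2·36^1 ≡ 95
36^8 ≡ 30
36^14 = 36^8·36^4·36^2 ≡ 98
36^16 ≡ 109
36^28 = 36^16·36^8·36^4 ≡ 112
36^56 = 36^32·36^16·36^8 ≡ 1  ← first divisor giving 1
The order is 56.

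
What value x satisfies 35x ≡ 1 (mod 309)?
53

gcd(35, 309) = 1, so the inverse exists.
Extended Euclidean algorithm on (309, 35):
309 = 8 × 35 + 29  ⟹  29 = (1)·309 + (-8)·35
35 = 1 × 29 + 6  ⟹  6 = (-1)·309 + (9)·35
29 = 4 × 6 + 5  ⟹  5 = (5)·309 + (-44)·35
6 = 1 × 5 + 1  ⟹  1 = (-6)·309 + (53)·35
So (53)·35 ≡ 1 (mod 309), i.e. 35^(-1) ≡ 53 (mod 309).
Check: 35 × 53 = 1855 ≡ 1 (mod 309)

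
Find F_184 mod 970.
923

Matrix identity: Q^n = [[F_(n+1), F_n], [F_n, F_(n-1)]] with Q = [[1,1],[1,0]].
n = 184 = 10111000₂. Square-and-multiply, entries mod 970:
Q^1 = [[1,1],[1,0]]
Q^2 = (Q^1)² = [[2,1],[1,1]]
Q^5 = (Q^2)²·Q = [[8,5],[5,3]]
Q^11 = (Q^5)²·Q = [[144,89],[89,55]]
Q^23 = (Q^11)²·Q = [[778,527],[527,251]]
Q^46 = (Q^23)² = [[313,53],[53,260]]
Q^92 = (Q^46)² = [[868,299],[299,569]]
Q^184 = (Q^92)² = [[865,923],[923,912]]
F_184 mod 970 = Q^184[0][1] = 923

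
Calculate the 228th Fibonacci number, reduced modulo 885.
351

Matrix identity: Q^n = [[F_(n+1), F_n], [F_n, F_(n-1)]] with Q = [[1,1],[1,0]].
n = 228 = 11100100₂. Square-and-multiply, entries mod 885:
Q^1 = [[1,1],[1,0]]
Q^3 = (Q^1)²·Q = [[3,2],[2,1]]
Q^7 = (Q^3)²·Q = [[21,13],[13,8]]
Q^14 = (Q^7)² = [[610,377],[377,233]]
Q^28 = (Q^14)² = [[44,96],[96,833]]
Q^57 = (Q^28)²·Q = [[649,532],[532,117]]
Q^114 = (Q^57)² = [[650,412],[412,238]]
Q^228 = (Q^114)² = [[179,351],[351,713]]
F_228 mod 885 = Q^228[0][1] = 351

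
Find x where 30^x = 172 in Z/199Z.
78

Baby-step giant-step with step n = ⌈√199⌉ = 15.
Baby steps 30^j mod 199 (j:value) for j=0..14: 0:1, 1:30, 2:104, 3:135, 4:70, 5:110, 6:116, 7:97, 8:124, 9:138, 10:160, 11:24, 12:123, 13:108, 14:56.
Giant-step multiplier: 30^(-15) ≡ 30^(198-15) = 30^183 ≡ 147 (mod 199).
Giant steps γ_i = 172·147^i mod 199: γ_0=172, γ_1=11, γ_2=25, γ_3=93, γ_4=139, γ_5=135 (in table at j=3).
x = i·n + j = 5·15 + 3 = 78.
Check: 30^78 ≡ 172 (mod 199).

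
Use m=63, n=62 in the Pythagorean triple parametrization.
(125, 7812, 7813)

Euclid's formula: a = m² - n², b = 2mn, c = m² + n²
m = 63, n = 62
a = 63² - 62² = 3969 - 3844 = 125
b = 2 × 63 × 62 = 7812
c = 63² + 62² = 3969 + 3844 = 7813
Verification: 125² + 7812² = 15625 + 61027344 = 61042969 = 7813² ✓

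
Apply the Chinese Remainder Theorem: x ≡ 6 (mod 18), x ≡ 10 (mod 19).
276

Using Chinese Remainder Theorem:
M = 18 × 19 = 342
M1 = 19, M2 = 18
y1 = 19^(-1) mod 18 = 1
y2 = 18^(-1) mod 19 = 18
x = (6×19×1 + 10×18×18) mod 342 = 276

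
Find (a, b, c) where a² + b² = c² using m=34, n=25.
(531, 1700, 1781)

Euclid's formula: a = m² - n², b = 2mn, c = m² + n²
m = 34, n = 25
a = 34² - 25² = 1156 - 625 = 531
b = 2 × 34 × 25 = 1700
c = 34² + 25² = 1156 + 625 = 1781
Verification: 531² + 1700² = 281961 + 2890000 = 3171961 = 1781² ✓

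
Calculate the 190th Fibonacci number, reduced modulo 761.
0

Matrix identity: Q^n = [[F_(n+1), F_n], [F_n, F_(n-1)]] with Q = [[1,1],[1,0]].
n = 190 = 10111110₂. Square-and-multiply, entries mod 761:
Q^1 = [[1,1],[1,0]]
Q^2 = (Q^1)² = [[2,1],[1,1]]
Q^5 = (Q^2)²·Q = [[8,5],[5,3]]
Q^11 = (Q^5)²·Q = [[144,89],[89,55]]
Q^23 = (Q^11)²·Q = [[708,500],[500,208]]
Q^47 = (Q^23)²·Q = [[35,157],[157,639]]
Q^95 = (Q^47)²·Q = [[39,0],[0,39]]
Q^190 = (Q^95)² = [[760,0],[0,760]]
F_190 mod 761 = Q^190[0][1] = 0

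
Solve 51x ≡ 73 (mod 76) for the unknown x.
x ≡ 67 (mod 76)

gcd(51, 76) = 1, which divides 73, so solutions exist.
Find 51^(-1) mod 76 by the extended Euclidean algorithm:
76 = 1 × 51 + 25  ⟹  25 = (1)·76 + (-1)·51
51 = 2 × 25 + 1  ⟹  1 = (-2)·76 + (3)·51
So (3)·51 ≡ 1 (mod 76), i.e. 51^(-1) ≡ 3 (mod 76).
x ≡ 3 × 73 = 219 ≡ 67 (mod 76).
Check: 51 × 67 = 3417 ≡ 73 (mod 76).
Unique solution: x ≡ 67 (mod 76)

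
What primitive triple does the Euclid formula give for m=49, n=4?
(2385, 392, 2417)

Euclid's formula: a = m² - n², b = 2mn, c = m² + n²
m = 49, n = 4
a = 49² - 4² = 2401 - 16 = 2385
b = 2 × 49 × 4 = 392
c = 49² + 4² = 2401 + 16 = 2417
Verification: 2385² + 392² = 5688225 + 153664 = 5841889 = 2417² ✓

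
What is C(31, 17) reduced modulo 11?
3

Using Lucas' theorem:
Write n=31 and k=17 in base 11:
n in base 11: [2, 9]
k in base 11: [1, 6]
C(31,17) mod 11 = ∏ C(n_i, k_i) mod 11
Digit binomials (mod 11): C(2,1) = 2; C(9,6) = 84 ≡ 7
Product: 2 × 7 = 14 ≡ 3 (mod 11)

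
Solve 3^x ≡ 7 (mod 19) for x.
6

Baby-step giant-step with step n = ⌈√19⌉ = 5.
Baby steps 3^j mod 19 (j:value) for j=0..4: 0:1, 1:3, 2:9, 3:8, 4:5.
Giant-step multiplier: 3^(-5) ≡ 3^(18-5) = 3^13 ≡ 14 (mod 19).
Giant steps γ_i = 7·14^i mod 19: γ_0=7, γ_1=3 (in table at j=1).
x = i·n + j = 1·5 + 1 = 6.
Check: 3^6 ≡ 7 (mod 19).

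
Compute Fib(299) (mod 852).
773

Matrix identity: Q^n = [[F_(n+1), F_n], [F_n, F_(n-1)]] with Q = [[1,1],[1,0]].
n = 299 = 100101011₂. Square-and-multiply, entries mod 852:
Q^1 = [[1,1],[1,0]]
Q^2 = (Q^1)² = [[2,1],[1,1]]
Q^4 = (Q^2)² = [[5,3],[3,2]]
Q^9 = (Q^4)²·Q = [[55,34],[34,21]]
Q^18 = (Q^9)² = [[773,28],[28,745]]
Q^37 = (Q^18)²·Q = [[113,209],[209,756]]
Q^74 = (Q^37)² = [[218,145],[145,73]]
Q^149 = (Q^74)²·Q = [[836,389],[389,447]]
Q^299 = (Q^149)²·Q = [[588,773],[773,667]]
F_299 mod 852 = Q^299[0][1] = 773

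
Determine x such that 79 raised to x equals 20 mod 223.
121

Baby-step giant-step with step n = ⌈√223⌉ = 15.
Baby steps 79^j mod 223 (j:value) for j=0..14: 0:1, 1:79, 2:220, 3:209, 4:9, 5:42, 6:196, 7:97, 8:81, 9:155, 10:203, 11:204, 12:60, 13:57, 14:43.
Giant-step multiplier: 79^(-15) ≡ 79^(222-15) = 79^207 ≡ 193 (mod 223).
Giant steps γ_i = 20·193^i mod 223: γ_0=20, γ_1=69, γ_2=160, γ_3=106, γ_4=165, γ_5=179, γ_6=205, γ_7=94, γ_8=79 (in table at j=1).
x = i·n + j = 8·15 + 1 = 121.
Check: 79^121 ≡ 20 (mod 223).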